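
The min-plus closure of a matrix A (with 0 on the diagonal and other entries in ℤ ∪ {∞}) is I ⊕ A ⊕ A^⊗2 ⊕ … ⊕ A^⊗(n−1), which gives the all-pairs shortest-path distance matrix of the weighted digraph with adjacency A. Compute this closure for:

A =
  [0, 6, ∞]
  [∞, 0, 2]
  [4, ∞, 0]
Closure =
  [0, 6, 8]
  [6, 0, 2]
  [4, 10, 0]

This is the Floyd-Warshall all-pairs shortest-path computation. For each intermediate vertex k = 0, 1, …, 2, update dist[i][j] ← min(dist[i][j], dist[i][k] + dist[k][j]). The final matrix gives, for each (i, j), the minimum total weight of any directed path from i to j (possibly empty when i = j).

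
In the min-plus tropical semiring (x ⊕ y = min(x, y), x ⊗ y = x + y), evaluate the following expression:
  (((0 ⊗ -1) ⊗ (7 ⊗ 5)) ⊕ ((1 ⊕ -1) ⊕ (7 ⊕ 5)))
(((0 ⊗ -1) ⊗ (7 ⊗ 5)) ⊕ ((1 ⊕ -1) ⊕ (7 ⊕ 5))) = -1

Expand innermost to outermost. Recall ⊕ takes the minimum of its arguments and ⊗ takes their sum. Working out the expression (((0 ⊗ -1) ⊗ (7 ⊗ 5)) ⊕ ((1 ⊕ -1) ⊕ (7 ⊕ 5))) gives -1.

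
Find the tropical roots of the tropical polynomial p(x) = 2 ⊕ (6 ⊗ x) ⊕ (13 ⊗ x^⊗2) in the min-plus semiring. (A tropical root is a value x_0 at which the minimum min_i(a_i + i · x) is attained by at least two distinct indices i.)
Roots: {-7, -4}

Each tropical root is a break point of the lower envelope of the lines y = a_i + i · x (there are 3 lines, with slopes 0, 1, ..., 2). Only the lines that attain the minimum somewhere contribute to roots; other lines are dominated. Here the surviving (envelope) indices are i = 2, i = 1, i = 0.
Intersections between consecutive envelope lines give the roots: for adjacent envelope indices i < j the intersection is x = (a_i − a_j) / (j − i). Reading off the sorted break points: {-7, -4}.
Verification: at each break x_0, at least two indices attain the minimum of min_i(a_i + i · x_0).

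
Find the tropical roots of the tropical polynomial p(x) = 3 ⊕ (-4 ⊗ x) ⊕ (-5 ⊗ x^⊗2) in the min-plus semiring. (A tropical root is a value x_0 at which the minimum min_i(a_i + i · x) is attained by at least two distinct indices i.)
Roots: {1, 7}

Each tropical root is a break point of the lower envelope of the lines y = a_i + i · x (there are 3 lines, with slopes 0, 1, ..., 2). Only the lines that attain the minimum somewhere contribute to roots; other lines are dominated. Here the surviving (envelope) indices are i = 2, i = 1, i = 0.
Intersections between consecutive envelope lines give the roots: for adjacent envelope indices i < j the intersection is x = (a_i − a_j) / (j − i). Reading off the sorted break points: {1, 7}.
Verification: at each break x_0, at least two indices attain the minimum of min_i(a_i + i · x_0).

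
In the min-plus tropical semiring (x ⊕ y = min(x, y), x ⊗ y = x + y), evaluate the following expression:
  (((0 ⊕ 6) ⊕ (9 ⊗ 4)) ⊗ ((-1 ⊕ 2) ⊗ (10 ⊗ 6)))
(((0 ⊕ 6) ⊕ (9 ⊗ 4)) ⊗ ((-1 ⊕ 2) ⊗ (10 ⊗ 6))) = 15

Expand innermost to outermost. Recall ⊕ takes the minimum of its arguments and ⊗ takes their sum. Working out the expression (((0 ⊕ 6) ⊕ (9 ⊗ 4)) ⊗ ((-1 ⊕ 2) ⊗ (10 ⊗ 6))) gives 15.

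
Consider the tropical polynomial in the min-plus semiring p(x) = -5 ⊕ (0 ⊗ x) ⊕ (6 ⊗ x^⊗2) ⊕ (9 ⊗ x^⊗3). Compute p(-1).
p(-1) = -5

A tropical monomial a ⊗ x^⊗i evaluates to a + i · x. Evaluating each term at x = -1:
  Term 0 contributes -5 + 0 · -1 = -5
  Term 1 contributes 0 + 1 · -1 = -1
  Term 2 contributes 6 + 2 · -1 = 4
  Term 3 contributes 9 + 3 · -1 = 6
p(-1) = ⊕ of these = min[-5, -1, 4, 6] = -5.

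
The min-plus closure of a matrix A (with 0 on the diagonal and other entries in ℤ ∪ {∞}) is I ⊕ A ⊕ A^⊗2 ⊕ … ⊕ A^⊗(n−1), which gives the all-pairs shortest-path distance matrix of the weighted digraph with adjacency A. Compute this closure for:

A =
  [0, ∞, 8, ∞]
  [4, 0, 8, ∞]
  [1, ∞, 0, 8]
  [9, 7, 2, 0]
Closure =
  [0, 23, 8, 16]
  [4, 0, 8, 16]
  [1, 15, 0, 8]
  [3, 7, 2, 0]

This is the Floyd-Warshall all-pairs shortest-path computation. For each intermediate vertex k = 0, 1, …, 3, update dist[i][j] ← min(dist[i][j], dist[i][k] + dist[k][j]). The final matrix gives, for each (i, j), the minimum total weight of any directed path from i to j (possibly empty when i = j).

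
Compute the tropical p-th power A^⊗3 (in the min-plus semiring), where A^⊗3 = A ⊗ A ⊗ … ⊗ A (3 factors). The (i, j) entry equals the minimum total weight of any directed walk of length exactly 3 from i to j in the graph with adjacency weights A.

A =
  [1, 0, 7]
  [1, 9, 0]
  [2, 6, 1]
A^⊗3 =
  [2, 1, 1]
  [2, 2, 1]
  [3, 3, 2]

Each entry (A^⊗3)_ij equals the minimum over all length-3 walks i = v_0 → v_1 → … → v_3 = j of Σ_t A[v_t][v_{t+1}]. For example, for (i, j) = (0, 2) we minimise over 9 possible intermediate vertex sequences; the minimum is 1, attained along the walk 0 → 0 → 1 → 2.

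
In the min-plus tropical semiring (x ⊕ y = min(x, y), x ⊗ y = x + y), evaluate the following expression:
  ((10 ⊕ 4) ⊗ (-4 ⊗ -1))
((10 ⊕ 4) ⊗ (-4 ⊗ -1)) = -1

Expand innermost to outermost. Recall ⊕ takes the minimum of its arguments and ⊗ takes their sum. Working out the expression ((10 ⊕ 4) ⊗ (-4 ⊗ -1)) gives -1.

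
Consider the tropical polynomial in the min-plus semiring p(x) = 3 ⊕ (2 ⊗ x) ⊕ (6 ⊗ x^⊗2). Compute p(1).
p(1) = 3

A tropical monomial a ⊗ x^⊗i evaluates to a + i · x. Evaluating each term at x = 1:
  Term 0 contributes 3 + 0 · 1 = 3
  Term 1 contributes 2 + 1 · 1 = 3
  Term 2 contributes 6 + 2 · 1 = 8
p(1) = ⊕ of these = min[3, 3, 8] = 3.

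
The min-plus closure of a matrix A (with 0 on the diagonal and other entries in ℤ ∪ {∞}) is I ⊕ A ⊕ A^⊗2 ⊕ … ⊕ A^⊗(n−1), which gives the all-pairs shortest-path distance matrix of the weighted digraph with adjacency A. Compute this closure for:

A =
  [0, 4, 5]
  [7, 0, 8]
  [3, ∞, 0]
Closure =
  [0, 4, 5]
  [7, 0, 8]
  [3, 7, 0]

This is the Floyd-Warshall all-pairs shortest-path computation. For each intermediate vertex k = 0, 1, …, 2, update dist[i][j] ← min(dist[i][j], dist[i][k] + dist[k][j]). The final matrix gives, for each (i, j), the minimum total weight of any directed path from i to j (possibly empty when i = j).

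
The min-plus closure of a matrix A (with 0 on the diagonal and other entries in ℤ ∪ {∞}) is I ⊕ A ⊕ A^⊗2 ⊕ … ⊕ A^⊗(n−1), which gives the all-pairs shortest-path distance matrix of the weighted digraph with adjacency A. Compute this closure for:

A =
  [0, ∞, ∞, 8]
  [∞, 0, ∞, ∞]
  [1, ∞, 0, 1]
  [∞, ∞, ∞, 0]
Closure =
  [0, ∞, ∞, 8]
  [∞, 0, ∞, ∞]
  [1, ∞, 0, 1]
  [∞, ∞, ∞, 0]

This is the Floyd-Warshall all-pairs shortest-path computation. For each intermediate vertex k = 0, 1, …, 3, update dist[i][j] ← min(dist[i][j], dist[i][k] + dist[k][j]). The final matrix gives, for each (i, j), the minimum total weight of any directed path from i to j (possibly empty when i = j).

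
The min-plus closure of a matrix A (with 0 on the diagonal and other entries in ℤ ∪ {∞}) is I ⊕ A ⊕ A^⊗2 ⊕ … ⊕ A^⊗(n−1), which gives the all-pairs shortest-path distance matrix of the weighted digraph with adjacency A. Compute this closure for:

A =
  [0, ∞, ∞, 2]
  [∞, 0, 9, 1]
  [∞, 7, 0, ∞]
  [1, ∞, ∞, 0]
Closure =
  [0, ∞, ∞, 2]
  [2, 0, 9, 1]
  [9, 7, 0, 8]
  [1, ∞, ∞, 0]

This is the Floyd-Warshall all-pairs shortest-path computation. For each intermediate vertex k = 0, 1, …, 3, update dist[i][j] ← min(dist[i][j], dist[i][k] + dist[k][j]). The final matrix gives, for each (i, j), the minimum total weight of any directed path from i to j (possibly empty when i = j).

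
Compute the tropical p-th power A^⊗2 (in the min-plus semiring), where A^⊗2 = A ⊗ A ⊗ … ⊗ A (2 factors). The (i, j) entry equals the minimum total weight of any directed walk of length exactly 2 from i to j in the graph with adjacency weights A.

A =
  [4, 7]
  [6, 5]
A^⊗2 =
  [8, 11]
  [10, 10]

Each entry (A^⊗2)_ij equals the minimum over all length-2 walks i = v_0 → v_1 → … → v_2 = j of Σ_t A[v_t][v_{t+1}]. For example, for (i, j) = (0, 1) we minimise over 2 possible intermediate vertex sequences; the minimum is 11, attained along the walk 0 → 0 → 1.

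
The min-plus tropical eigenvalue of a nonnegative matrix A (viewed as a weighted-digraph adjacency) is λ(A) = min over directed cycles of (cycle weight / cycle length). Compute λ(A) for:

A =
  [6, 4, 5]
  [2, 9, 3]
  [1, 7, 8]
λ(A) = 8/3

Enumerate directed cycles and compute their means (weight / length). Sample:
  cycle 0 → 0: weight = 6, length = 1, mean = 6/1 ≈ 6.000
  cycle 1 → 1: weight = 9, length = 1, mean = 9/1 ≈ 9.000
  cycle 2 → 2: weight = 8, length = 1, mean = 8/1 ≈ 8.000
  cycle 0 → 1 → 0: weight = 6, length = 2, mean = 6/2 ≈ 3.000
  cycle 0 → 2 → 0: weight = 6, length = 2, mean = 6/2 ≈ 3.000
  cycle 1 → 0 → 1: weight = 6, length = 2, mean = 6/2 ≈ 3.000
Minimum mean = 2.667, attained e.g. along the cycle 0 → 1 → 2 → 0 with weight 8 and length 3. So λ(A) = 8/3 = 8/3.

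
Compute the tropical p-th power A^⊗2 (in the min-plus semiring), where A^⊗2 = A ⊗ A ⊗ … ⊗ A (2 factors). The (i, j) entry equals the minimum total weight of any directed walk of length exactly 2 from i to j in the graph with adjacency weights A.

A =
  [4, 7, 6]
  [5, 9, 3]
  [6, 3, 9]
A^⊗2 =
  [8, 9, 10]
  [9, 6, 11]
  [8, 12, 6]

Each entry (A^⊗2)_ij equals the minimum over all length-2 walks i = v_0 → v_1 → … → v_2 = j of Σ_t A[v_t][v_{t+1}]. For example, for (i, j) = (0, 2) we minimise over 3 possible intermediate vertex sequences; the minimum is 10, attained along the walk 0 → 0 → 2.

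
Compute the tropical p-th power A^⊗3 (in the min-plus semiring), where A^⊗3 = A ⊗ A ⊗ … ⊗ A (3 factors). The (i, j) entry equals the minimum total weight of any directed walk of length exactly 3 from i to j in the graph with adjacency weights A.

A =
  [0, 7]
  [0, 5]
A^⊗3 =
  [0, 7]
  [0, 7]

Each entry (A^⊗3)_ij equals the minimum over all length-3 walks i = v_0 → v_1 → … → v_3 = j of Σ_t A[v_t][v_{t+1}]. For example, for (i, j) = (0, 1) we minimise over 4 possible intermediate vertex sequences; the minimum is 7, attained along the walk 0 → 0 → 0 → 1.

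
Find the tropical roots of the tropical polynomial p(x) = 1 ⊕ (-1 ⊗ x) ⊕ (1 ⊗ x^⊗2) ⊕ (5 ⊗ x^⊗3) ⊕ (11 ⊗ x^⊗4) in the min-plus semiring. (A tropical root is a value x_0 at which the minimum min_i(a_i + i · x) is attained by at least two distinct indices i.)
Roots: {-6, -4, -2, 2}

Each tropical root is a break point of the lower envelope of the lines y = a_i + i · x (there are 5 lines, with slopes 0, 1, ..., 4). Only the lines that attain the minimum somewhere contribute to roots; other lines are dominated. Here the surviving (envelope) indices are i = 4, i = 3, i = 2, i = 1, i = 0.
Intersections between consecutive envelope lines give the roots: for adjacent envelope indices i < j the intersection is x = (a_i − a_j) / (j − i). Reading off the sorted break points: {-6, -4, -2, 2}.
Verification: at each break x_0, at least two indices attain the minimum of min_i(a_i + i · x_0).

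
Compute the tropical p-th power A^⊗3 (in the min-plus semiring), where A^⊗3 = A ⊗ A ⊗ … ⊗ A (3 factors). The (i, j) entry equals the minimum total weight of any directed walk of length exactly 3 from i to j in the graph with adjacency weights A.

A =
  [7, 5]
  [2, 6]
A^⊗3 =
  [13, 12]
  [9, 13]

Each entry (A^⊗3)_ij equals the minimum over all length-3 walks i = v_0 → v_1 → … → v_3 = j of Σ_t A[v_t][v_{t+1}]. For example, for (i, j) = (0, 1) we minimise over 4 possible intermediate vertex sequences; the minimum is 12, attained along the walk 0 → 1 → 0 → 1.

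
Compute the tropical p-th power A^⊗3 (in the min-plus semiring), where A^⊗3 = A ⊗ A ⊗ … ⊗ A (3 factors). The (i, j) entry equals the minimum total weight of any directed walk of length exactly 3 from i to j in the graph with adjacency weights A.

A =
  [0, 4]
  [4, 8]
A^⊗3 =
  [0, 4]
  [4, 8]

Each entry (A^⊗3)_ij equals the minimum over all length-3 walks i = v_0 → v_1 → … → v_3 = j of Σ_t A[v_t][v_{t+1}]. For example, for (i, j) = (0, 1) we minimise over 4 possible intermediate vertex sequences; the minimum is 4, attained along the walk 0 → 0 → 0 → 1.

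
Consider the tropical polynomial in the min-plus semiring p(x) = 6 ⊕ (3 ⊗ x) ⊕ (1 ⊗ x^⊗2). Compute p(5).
p(5) = 6

A tropical monomial a ⊗ x^⊗i evaluates to a + i · x. Evaluating each term at x = 5:
  Term 0 contributes 6 + 0 · 5 = 6
  Term 1 contributes 3 + 1 · 5 = 8
  Term 2 contributes 1 + 2 · 5 = 11
p(5) = ⊕ of these = min[6, 8, 11] = 6.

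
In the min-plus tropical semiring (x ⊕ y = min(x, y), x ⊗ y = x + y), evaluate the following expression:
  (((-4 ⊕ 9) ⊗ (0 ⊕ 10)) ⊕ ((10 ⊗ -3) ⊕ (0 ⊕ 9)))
(((-4 ⊕ 9) ⊗ (0 ⊕ 10)) ⊕ ((10 ⊗ -3) ⊕ (0 ⊕ 9))) = -4

Expand innermost to outermost. Recall ⊕ takes the minimum of its arguments and ⊗ takes their sum. Working out the expression (((-4 ⊕ 9) ⊗ (0 ⊕ 10)) ⊕ ((10 ⊗ -3) ⊕ (0 ⊕ 9))) gives -4.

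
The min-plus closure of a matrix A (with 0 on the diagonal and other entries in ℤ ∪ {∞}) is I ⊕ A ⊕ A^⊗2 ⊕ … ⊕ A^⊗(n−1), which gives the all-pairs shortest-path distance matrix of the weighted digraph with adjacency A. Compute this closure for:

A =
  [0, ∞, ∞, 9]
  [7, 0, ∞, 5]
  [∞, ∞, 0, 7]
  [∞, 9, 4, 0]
Closure =
  [0, 18, 13, 9]
  [7, 0, 9, 5]
  [23, 16, 0, 7]
  [16, 9, 4, 0]

This is the Floyd-Warshall all-pairs shortest-path computation. For each intermediate vertex k = 0, 1, …, 3, update dist[i][j] ← min(dist[i][j], dist[i][k] + dist[k][j]). The final matrix gives, for each (i, j), the minimum total weight of any directed path from i to j (possibly empty when i = j).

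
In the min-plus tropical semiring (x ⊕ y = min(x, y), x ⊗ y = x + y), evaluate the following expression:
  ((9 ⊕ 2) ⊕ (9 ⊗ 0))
((9 ⊕ 2) ⊕ (9 ⊗ 0)) = 2

Expand innermost to outermost. Recall ⊕ takes the minimum of its arguments and ⊗ takes their sum. Working out the expression ((9 ⊕ 2) ⊕ (9 ⊗ 0)) gives 2.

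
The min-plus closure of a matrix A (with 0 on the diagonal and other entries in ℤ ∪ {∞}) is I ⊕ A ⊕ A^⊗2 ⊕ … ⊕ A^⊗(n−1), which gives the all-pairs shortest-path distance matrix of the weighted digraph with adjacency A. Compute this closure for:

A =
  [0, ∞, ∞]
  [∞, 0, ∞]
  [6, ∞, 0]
Closure =
  [0, ∞, ∞]
  [∞, 0, ∞]
  [6, ∞, 0]

This is the Floyd-Warshall all-pairs shortest-path computation. For each intermediate vertex k = 0, 1, …, 2, update dist[i][j] ← min(dist[i][j], dist[i][k] + dist[k][j]). The final matrix gives, for each (i, j), the minimum total weight of any directed path from i to j (possibly empty when i = j).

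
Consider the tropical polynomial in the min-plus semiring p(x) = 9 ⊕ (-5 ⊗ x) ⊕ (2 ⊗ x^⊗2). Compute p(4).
p(4) = -1

A tropical monomial a ⊗ x^⊗i evaluates to a + i · x. Evaluating each term at x = 4:
  Term 0 contributes 9 + 0 · 4 = 9
  Term 1 contributes -5 + 1 · 4 = -1
  Term 2 contributes 2 + 2 · 4 = 10
p(4) = ⊕ of these = min[9, -1, 10] = -1.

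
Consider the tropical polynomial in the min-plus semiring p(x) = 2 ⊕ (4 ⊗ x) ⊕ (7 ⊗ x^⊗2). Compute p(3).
p(3) = 2

A tropical monomial a ⊗ x^⊗i evaluates to a + i · x. Evaluating each term at x = 3:
  Term 0 contributes 2 + 0 · 3 = 2
  Term 1 contributes 4 + 1 · 3 = 7
  Term 2 contributes 7 + 2 · 3 = 13
p(3) = ⊕ of these = min[2, 7, 13] = 2.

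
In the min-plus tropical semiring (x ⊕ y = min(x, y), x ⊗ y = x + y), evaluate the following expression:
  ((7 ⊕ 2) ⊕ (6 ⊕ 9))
((7 ⊕ 2) ⊕ (6 ⊕ 9)) = 2

Expand innermost to outermost. Recall ⊕ takes the minimum of its arguments and ⊗ takes their sum. Working out the expression ((7 ⊕ 2) ⊕ (6 ⊕ 9)) gives 2.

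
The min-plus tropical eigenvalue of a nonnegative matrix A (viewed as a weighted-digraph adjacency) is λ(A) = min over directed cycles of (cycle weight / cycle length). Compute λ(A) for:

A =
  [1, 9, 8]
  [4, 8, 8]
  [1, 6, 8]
λ(A) = 1

Enumerate directed cycles and compute their means (weight / length). Sample:
  cycle 0 → 0: weight = 1, length = 1, mean = 1/1 ≈ 1.000
  cycle 1 → 1: weight = 8, length = 1, mean = 8/1 ≈ 8.000
  cycle 2 → 2: weight = 8, length = 1, mean = 8/1 ≈ 8.000
  cycle 0 → 1 → 0: weight = 13, length = 2, mean = 13/2 ≈ 6.500
  cycle 0 → 2 → 0: weight = 9, length = 2, mean = 9/2 ≈ 4.500
  cycle 1 → 0 → 1: weight = 13, length = 2, mean = 13/2 ≈ 6.500
Minimum mean = 1.000, attained e.g. along the cycle 0 → 0 with weight 1 and length 1. So λ(A) = 1/1 = 1.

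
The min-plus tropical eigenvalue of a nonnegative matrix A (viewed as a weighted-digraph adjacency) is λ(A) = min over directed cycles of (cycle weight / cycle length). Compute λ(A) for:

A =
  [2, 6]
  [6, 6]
λ(A) = 2

Enumerate directed cycles and compute their means (weight / length). Sample:
  cycle 0 → 0: weight = 2, length = 1, mean = 2/1 ≈ 2.000
  cycle 1 → 1: weight = 6, length = 1, mean = 6/1 ≈ 6.000
  cycle 0 → 1 → 0: weight = 12, length = 2, mean = 12/2 ≈ 6.000
  cycle 1 → 0 → 1: weight = 12, length = 2, mean = 12/2 ≈ 6.000
Minimum mean = 2.000, attained e.g. along the cycle 0 → 0 with weight 2 and length 1. So λ(A) = 2/1 = 2.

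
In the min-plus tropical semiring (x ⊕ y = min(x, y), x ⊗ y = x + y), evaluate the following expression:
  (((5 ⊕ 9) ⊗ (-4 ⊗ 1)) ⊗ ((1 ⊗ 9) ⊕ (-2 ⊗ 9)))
(((5 ⊕ 9) ⊗ (-4 ⊗ 1)) ⊗ ((1 ⊗ 9) ⊕ (-2 ⊗ 9))) = 9

Expand innermost to outermost. Recall ⊕ takes the minimum of its arguments and ⊗ takes their sum. Working out the expression (((5 ⊕ 9) ⊗ (-4 ⊗ 1)) ⊗ ((1 ⊗ 9) ⊕ (-2 ⊗ 9))) gives 9.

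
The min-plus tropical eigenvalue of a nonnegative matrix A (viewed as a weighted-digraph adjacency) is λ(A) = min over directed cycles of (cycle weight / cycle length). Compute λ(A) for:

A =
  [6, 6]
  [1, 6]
λ(A) = 7/2

Enumerate directed cycles and compute their means (weight / length). Sample:
  cycle 0 → 0: weight = 6, length = 1, mean = 6/1 ≈ 6.000
  cycle 1 → 1: weight = 6, length = 1, mean = 6/1 ≈ 6.000
  cycle 0 → 1 → 0: weight = 7, length = 2, mean = 7/2 ≈ 3.500
  cycle 1 → 0 → 1: weight = 7, length = 2, mean = 7/2 ≈ 3.500
Minimum mean = 3.500, attained e.g. along the cycle 0 → 1 → 0 with weight 7 and length 2. So λ(A) = 7/2 = 7/2.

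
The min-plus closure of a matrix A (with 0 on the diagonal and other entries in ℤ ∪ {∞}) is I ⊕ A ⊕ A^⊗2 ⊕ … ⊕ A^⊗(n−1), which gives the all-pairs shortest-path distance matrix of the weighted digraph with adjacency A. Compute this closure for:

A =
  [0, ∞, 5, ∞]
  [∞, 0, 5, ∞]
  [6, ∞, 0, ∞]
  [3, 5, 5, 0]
Closure =
  [0, ∞, 5, ∞]
  [11, 0, 5, ∞]
  [6, ∞, 0, ∞]
  [3, 5, 5, 0]

This is the Floyd-Warshall all-pairs shortest-path computation. For each intermediate vertex k = 0, 1, …, 3, update dist[i][j] ← min(dist[i][j], dist[i][k] + dist[k][j]). The final matrix gives, for each (i, j), the minimum total weight of any directed path from i to j (possibly empty when i = j).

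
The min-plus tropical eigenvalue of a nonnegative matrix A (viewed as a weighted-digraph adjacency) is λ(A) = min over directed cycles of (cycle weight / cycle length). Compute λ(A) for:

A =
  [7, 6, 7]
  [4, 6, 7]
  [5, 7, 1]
λ(A) = 1

Enumerate directed cycles and compute their means (weight / length). Sample:
  cycle 0 → 0: weight = 7, length = 1, mean = 7/1 ≈ 7.000
  cycle 1 → 1: weight = 6, length = 1, mean = 6/1 ≈ 6.000
  cycle 2 → 2: weight = 1, length = 1, mean = 1/1 ≈ 1.000
  cycle 0 → 1 → 0: weight = 10, length = 2, mean = 10/2 ≈ 5.000
  cycle 0 → 2 → 0: weight = 12, length = 2, mean = 12/2 ≈ 6.000
  cycle 1 → 0 → 1: weight = 10, length = 2, mean = 10/2 ≈ 5.000
Minimum mean = 1.000, attained e.g. along the cycle 2 → 2 with weight 1 and length 1. So λ(A) = 1/1 = 1.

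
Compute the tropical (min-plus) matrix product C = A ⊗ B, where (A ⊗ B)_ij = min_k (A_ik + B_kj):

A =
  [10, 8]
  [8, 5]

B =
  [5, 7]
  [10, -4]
A ⊗ B =
  [15, 4]
  [13, 1]

Apply the min-plus product entry-by-entry:
  C[0][0] = min over k of (A[0][0] + B[0][0] = 10 + 5 = 15, A[0][1] + B[1][0] = 8 + 10 = 18) = 15 (attained at k = 0)
  C[0][1] = min over k of (A[0][0] + B[0][1] = 10 + 7 = 17, A[0][1] + B[1][1] = 8 + -4 = 4) = 4 (attained at k = 1)
  C[1][0] = min over k of (A[1][0] + B[0][0] = 8 + 5 = 13, A[1][1] + B[1][0] = 5 + 10 = 15) = 13 (attained at k = 0)
  C[1][1] = min over k of (A[1][0] + B[0][1] = 8 + 7 = 15, A[1][1] + B[1][1] = 5 + -4 = 1) = 1 (attained at k = 1)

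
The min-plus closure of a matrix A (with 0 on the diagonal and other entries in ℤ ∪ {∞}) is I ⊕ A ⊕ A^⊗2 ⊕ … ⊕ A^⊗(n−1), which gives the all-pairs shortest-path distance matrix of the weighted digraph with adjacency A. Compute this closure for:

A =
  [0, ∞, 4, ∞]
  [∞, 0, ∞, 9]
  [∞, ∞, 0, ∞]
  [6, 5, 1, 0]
Closure =
  [0, ∞, 4, ∞]
  [15, 0, 10, 9]
  [∞, ∞, 0, ∞]
  [6, 5, 1, 0]

This is the Floyd-Warshall all-pairs shortest-path computation. For each intermediate vertex k = 0, 1, …, 3, update dist[i][j] ← min(dist[i][j], dist[i][k] + dist[k][j]). The final matrix gives, for each (i, j), the minimum total weight of any directed path from i to j (possibly empty when i = j).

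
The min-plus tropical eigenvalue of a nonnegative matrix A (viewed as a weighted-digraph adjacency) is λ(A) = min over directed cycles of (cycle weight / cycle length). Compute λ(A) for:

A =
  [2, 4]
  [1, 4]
λ(A) = 2

Enumerate directed cycles and compute their means (weight / length). Sample:
  cycle 0 → 0: weight = 2, length = 1, mean = 2/1 ≈ 2.000
  cycle 1 → 1: weight = 4, length = 1, mean = 4/1 ≈ 4.000
  cycle 0 → 1 → 0: weight = 5, length = 2, mean = 5/2 ≈ 2.500
  cycle 1 → 0 → 1: weight = 5, length = 2, mean = 5/2 ≈ 2.500
Minimum mean = 2.000, attained e.g. along the cycle 0 → 0 with weight 2 and length 1. So λ(A) = 2/1 = 2.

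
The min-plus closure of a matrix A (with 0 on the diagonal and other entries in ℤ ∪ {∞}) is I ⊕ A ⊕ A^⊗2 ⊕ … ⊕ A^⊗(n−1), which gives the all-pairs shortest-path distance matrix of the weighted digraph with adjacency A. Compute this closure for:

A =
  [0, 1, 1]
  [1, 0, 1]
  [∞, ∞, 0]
Closure =
  [0, 1, 1]
  [1, 0, 1]
  [∞, ∞, 0]

This is the Floyd-Warshall all-pairs shortest-path computation. For each intermediate vertex k = 0, 1, …, 2, update dist[i][j] ← min(dist[i][j], dist[i][k] + dist[k][j]). The final matrix gives, for each (i, j), the minimum total weight of any directed path from i to j (possibly empty when i = j).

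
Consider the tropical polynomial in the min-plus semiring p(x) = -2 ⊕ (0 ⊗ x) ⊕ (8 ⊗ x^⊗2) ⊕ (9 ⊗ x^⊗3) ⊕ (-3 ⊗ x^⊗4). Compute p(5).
p(5) = -2

A tropical monomial a ⊗ x^⊗i evaluates to a + i · x. Evaluating each term at x = 5:
  Term 0 contributes -2 + 0 · 5 = -2
  Term 1 contributes 0 + 1 · 5 = 5
  Term 2 contributes 8 + 2 · 5 = 18
  Term 3 contributes 9 + 3 · 5 = 24
  Term 4 contributes -3 + 4 · 5 = 17
p(5) = ⊕ of these = min[-2, 5, 18, 24, 17] = -2.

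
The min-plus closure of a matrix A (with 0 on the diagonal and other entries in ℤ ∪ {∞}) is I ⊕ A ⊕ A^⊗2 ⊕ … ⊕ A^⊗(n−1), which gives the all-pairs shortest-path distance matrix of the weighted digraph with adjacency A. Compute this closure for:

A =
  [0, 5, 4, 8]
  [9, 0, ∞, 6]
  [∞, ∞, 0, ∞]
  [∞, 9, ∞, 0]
Closure =
  [0, 5, 4, 8]
  [9, 0, 13, 6]
  [∞, ∞, 0, ∞]
  [18, 9, 22, 0]

This is the Floyd-Warshall all-pairs shortest-path computation. For each intermediate vertex k = 0, 1, …, 3, update dist[i][j] ← min(dist[i][j], dist[i][k] + dist[k][j]). The final matrix gives, for each (i, j), the minimum total weight of any directed path from i to j (possibly empty when i = j).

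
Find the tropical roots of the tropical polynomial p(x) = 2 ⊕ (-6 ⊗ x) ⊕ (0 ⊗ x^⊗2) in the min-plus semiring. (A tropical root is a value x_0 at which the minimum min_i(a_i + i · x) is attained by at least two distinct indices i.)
Roots: {-6, 8}

Each tropical root is a break point of the lower envelope of the lines y = a_i + i · x (there are 3 lines, with slopes 0, 1, ..., 2). Only the lines that attain the minimum somewhere contribute to roots; other lines are dominated. Here the surviving (envelope) indices are i = 2, i = 1, i = 0.
Intersections between consecutive envelope lines give the roots: for adjacent envelope indices i < j the intersection is x = (a_i − a_j) / (j − i). Reading off the sorted break points: {-6, 8}.
Verification: at each break x_0, at least two indices attain the minimum of min_i(a_i + i · x_0).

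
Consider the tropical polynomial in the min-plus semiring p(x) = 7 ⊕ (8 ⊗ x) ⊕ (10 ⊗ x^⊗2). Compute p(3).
p(3) = 7

A tropical monomial a ⊗ x^⊗i evaluates to a + i · x. Evaluating each term at x = 3:
  Term 0 contributes 7 + 0 · 3 = 7
  Term 1 contributes 8 + 1 · 3 = 11
  Term 2 contributes 10 + 2 · 3 = 16
p(3) = ⊕ of these = min[7, 11, 16] = 7.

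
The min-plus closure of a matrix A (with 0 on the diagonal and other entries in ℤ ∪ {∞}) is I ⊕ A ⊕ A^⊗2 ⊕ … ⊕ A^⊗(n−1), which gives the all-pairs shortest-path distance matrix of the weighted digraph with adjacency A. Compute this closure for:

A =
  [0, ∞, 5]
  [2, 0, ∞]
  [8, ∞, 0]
Closure =
  [0, ∞, 5]
  [2, 0, 7]
  [8, ∞, 0]

This is the Floyd-Warshall all-pairs shortest-path computation. For each intermediate vertex k = 0, 1, …, 2, update dist[i][j] ← min(dist[i][j], dist[i][k] + dist[k][j]). The final matrix gives, for each (i, j), the minimum total weight of any directed path from i to j (possibly empty when i = j).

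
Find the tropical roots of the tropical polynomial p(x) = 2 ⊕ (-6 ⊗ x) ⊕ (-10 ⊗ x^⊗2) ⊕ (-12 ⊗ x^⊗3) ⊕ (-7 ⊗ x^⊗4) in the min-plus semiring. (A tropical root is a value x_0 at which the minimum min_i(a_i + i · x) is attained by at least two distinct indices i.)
Roots: {-5, 2, 4, 8}

Each tropical root is a break point of the lower envelope of the lines y = a_i + i · x (there are 5 lines, with slopes 0, 1, ..., 4). Only the lines that attain the minimum somewhere contribute to roots; other lines are dominated. Here the surviving (envelope) indices are i = 4, i = 3, i = 2, i = 1, i = 0.
Intersections between consecutive envelope lines give the roots: for adjacent envelope indices i < j the intersection is x = (a_i − a_j) / (j − i). Reading off the sorted break points: {-5, 2, 4, 8}.
Verification: at each break x_0, at least two indices attain the minimum of min_i(a_i + i · x_0).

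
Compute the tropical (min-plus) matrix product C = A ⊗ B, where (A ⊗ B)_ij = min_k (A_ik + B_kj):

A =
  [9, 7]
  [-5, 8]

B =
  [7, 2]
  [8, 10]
A ⊗ B =
  [15, 11]
  [2, -3]

Apply the min-plus product entry-by-entry:
  C[0][0] = min over k of (A[0][0] + B[0][0] = 9 + 7 = 16, A[0][1] + B[1][0] = 7 + 8 = 15) = 15 (attained at k = 1)
  C[0][1] = min over k of (A[0][0] + B[0][1] = 9 + 2 = 11, A[0][1] + B[1][1] = 7 + 10 = 17) = 11 (attained at k = 0)
  C[1][0] = min over k of (A[1][0] + B[0][0] = -5 + 7 = 2, A[1][1] + B[1][0] = 8 + 8 = 16) = 2 (attained at k = 0)
  C[1][1] = min over k of (A[1][0] + B[0][1] = -5 + 2 = -3, A[1][1] + B[1][1] = 8 + 10 = 18) = -3 (attained at k = 0)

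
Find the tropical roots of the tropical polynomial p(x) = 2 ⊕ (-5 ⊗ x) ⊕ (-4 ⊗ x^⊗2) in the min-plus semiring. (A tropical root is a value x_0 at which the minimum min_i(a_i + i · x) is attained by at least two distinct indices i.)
Roots: {-1, 7}

Each tropical root is a break point of the lower envelope of the lines y = a_i + i · x (there are 3 lines, with slopes 0, 1, ..., 2). Only the lines that attain the minimum somewhere contribute to roots; other lines are dominated. Here the surviving (envelope) indices are i = 2, i = 1, i = 0.
Intersections between consecutive envelope lines give the roots: for adjacent envelope indices i < j the intersection is x = (a_i − a_j) / (j − i). Reading off the sorted break points: {-1, 7}.
Verification: at each break x_0, at least two indices attain the minimum of min_i(a_i + i · x_0).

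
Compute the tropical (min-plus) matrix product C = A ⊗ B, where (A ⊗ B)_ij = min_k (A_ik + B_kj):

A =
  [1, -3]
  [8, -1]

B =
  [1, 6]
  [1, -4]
A ⊗ B =
  [-2, -7]
  [0, -5]

Apply the min-plus product entry-by-entry:
  C[0][0] = min over k of (A[0][0] + B[0][0] = 1 + 1 = 2, A[0][1] + B[1][0] = -3 + 1 = -2) = -2 (attained at k = 1)
  C[0][1] = min over k of (A[0][0] + B[0][1] = 1 + 6 = 7, A[0][1] + B[1][1] = -3 + -4 = -7) = -7 (attained at k = 1)
  C[1][0] = min over k of (A[1][0] + B[0][0] = 8 + 1 = 9, A[1][1] + B[1][0] = -1 + 1 = 0) = 0 (attained at k = 1)
  C[1][1] = min over k of (A[1][0] + B[0][1] = 8 + 6 = 14, A[1][1] + B[1][1] = -1 + -4 = -5) = -5 (attained at k = 1)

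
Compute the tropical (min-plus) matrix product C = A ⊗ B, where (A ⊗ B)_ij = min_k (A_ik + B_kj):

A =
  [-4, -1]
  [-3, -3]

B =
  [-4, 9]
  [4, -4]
A ⊗ B =
  [-8, -5]
  [-7, -7]

Apply the min-plus product entry-by-entry:
  C[0][0] = min over k of (A[0][0] + B[0][0] = -4 + -4 = -8, A[0][1] + B[1][0] = -1 + 4 = 3) = -8 (attained at k = 0)
  C[0][1] = min over k of (A[0][0] + B[0][1] = -4 + 9 = 5, A[0][1] + B[1][1] = -1 + -4 = -5) = -5 (attained at k = 1)
  C[1][0] = min over k of (A[1][0] + B[0][0] = -3 + -4 = -7, A[1][1] + B[1][0] = -3 + 4 = 1) = -7 (attained at k = 0)
  C[1][1] = min over k of (A[1][0] + B[0][1] = -3 + 9 = 6, A[1][1] + B[1][1] = -3 + -4 = -7) = -7 (attained at k = 1)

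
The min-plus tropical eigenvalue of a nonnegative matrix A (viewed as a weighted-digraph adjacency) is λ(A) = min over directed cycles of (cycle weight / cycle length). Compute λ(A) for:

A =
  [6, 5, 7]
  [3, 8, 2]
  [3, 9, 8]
λ(A) = 10/3

Enumerate directed cycles and compute their means (weight / length). Sample:
  cycle 0 → 0: weight = 6, length = 1, mean = 6/1 ≈ 6.000
  cycle 1 → 1: weight = 8, length = 1, mean = 8/1 ≈ 8.000
  cycle 2 → 2: weight = 8, length = 1, mean = 8/1 ≈ 8.000
  cycle 0 → 1 → 0: weight = 8, length = 2, mean = 8/2 ≈ 4.000
  cycle 0 → 2 → 0: weight = 10, length = 2, mean = 10/2 ≈ 5.000
  cycle 1 → 0 → 1: weight = 8, length = 2, mean = 8/2 ≈ 4.000
Minimum mean = 3.333, attained e.g. along the cycle 0 → 1 → 2 → 0 with weight 10 and length 3. So λ(A) = 10/3 = 10/3.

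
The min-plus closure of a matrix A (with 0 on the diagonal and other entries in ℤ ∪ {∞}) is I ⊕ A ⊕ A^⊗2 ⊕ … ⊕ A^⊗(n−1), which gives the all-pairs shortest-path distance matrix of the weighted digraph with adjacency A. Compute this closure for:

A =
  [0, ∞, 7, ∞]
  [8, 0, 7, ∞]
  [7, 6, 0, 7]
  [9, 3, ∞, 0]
Closure =
  [0, 13, 7, 14]
  [8, 0, 7, 14]
  [7, 6, 0, 7]
  [9, 3, 10, 0]

This is the Floyd-Warshall all-pairs shortest-path computation. For each intermediate vertex k = 0, 1, …, 3, update dist[i][j] ← min(dist[i][j], dist[i][k] + dist[k][j]). The final matrix gives, for each (i, j), the minimum total weight of any directed path from i to j (possibly empty when i = j).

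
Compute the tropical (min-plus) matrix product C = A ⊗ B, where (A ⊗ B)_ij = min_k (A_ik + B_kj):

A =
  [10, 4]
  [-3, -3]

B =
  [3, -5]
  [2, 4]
A ⊗ B =
  [6, 5]
  [-1, -8]

Apply the min-plus product entry-by-entry:
  C[0][0] = min over k of (A[0][0] + B[0][0] = 10 + 3 = 13, A[0][1] + B[1][0] = 4 + 2 = 6) = 6 (attained at k = 1)
  C[0][1] = min over k of (A[0][0] + B[0][1] = 10 + -5 = 5, A[0][1] + B[1][1] = 4 + 4 = 8) = 5 (attained at k = 0)
  C[1][0] = min over k of (A[1][0] + B[0][0] = -3 + 3 = 0, A[1][1] + B[1][0] = -3 + 2 = -1) = -1 (attained at k = 1)
  C[1][1] = min over k of (A[1][0] + B[0][1] = -3 + -5 = -8, A[1][1] + B[1][1] = -3 + 4 = 1) = -8 (attained at k = 0)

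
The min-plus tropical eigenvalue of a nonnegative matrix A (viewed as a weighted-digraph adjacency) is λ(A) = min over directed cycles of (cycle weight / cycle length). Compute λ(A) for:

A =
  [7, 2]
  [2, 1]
λ(A) = 1

Enumerate directed cycles and compute their means (weight / length). Sample:
  cycle 0 → 0: weight = 7, length = 1, mean = 7/1 ≈ 7.000
  cycle 1 → 1: weight = 1, length = 1, mean = 1/1 ≈ 1.000
  cycle 0 → 1 → 0: weight = 4, length = 2, mean = 4/2 ≈ 2.000
  cycle 1 → 0 → 1: weight = 4, length = 2, mean = 4/2 ≈ 2.000
Minimum mean = 1.000, attained e.g. along the cycle 1 → 1 with weight 1 and length 1. So λ(A) = 1/1 = 1.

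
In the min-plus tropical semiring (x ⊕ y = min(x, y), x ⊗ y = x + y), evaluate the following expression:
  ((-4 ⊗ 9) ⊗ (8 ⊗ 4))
((-4 ⊗ 9) ⊗ (8 ⊗ 4)) = 17

Expand innermost to outermost. Recall ⊕ takes the minimum of its arguments and ⊗ takes their sum. Working out the expression ((-4 ⊗ 9) ⊗ (8 ⊗ 4)) gives 17.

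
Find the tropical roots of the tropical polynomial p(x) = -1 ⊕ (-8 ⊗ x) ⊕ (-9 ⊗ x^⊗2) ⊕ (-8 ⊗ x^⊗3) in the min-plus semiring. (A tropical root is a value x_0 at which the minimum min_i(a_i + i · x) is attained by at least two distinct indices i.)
Roots: {-1, 1, 7}

Each tropical root is a break point of the lower envelope of the lines y = a_i + i · x (there are 4 lines, with slopes 0, 1, ..., 3). Only the lines that attain the minimum somewhere contribute to roots; other lines are dominated. Here the surviving (envelope) indices are i = 3, i = 2, i = 1, i = 0.
Intersections between consecutive envelope lines give the roots: for adjacent envelope indices i < j the intersection is x = (a_i − a_j) / (j − i). Reading off the sorted break points: {-1, 1, 7}.
Verification: at each break x_0, at least two indices attain the minimum of min_i(a_i + i · x_0).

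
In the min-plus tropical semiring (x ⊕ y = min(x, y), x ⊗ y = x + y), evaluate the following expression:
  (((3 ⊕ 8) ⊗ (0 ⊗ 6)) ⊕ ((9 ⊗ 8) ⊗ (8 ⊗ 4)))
(((3 ⊕ 8) ⊗ (0 ⊗ 6)) ⊕ ((9 ⊗ 8) ⊗ (8 ⊗ 4))) = 9

Expand innermost to outermost. Recall ⊕ takes the minimum of its arguments and ⊗ takes their sum. Working out the expression (((3 ⊕ 8) ⊗ (0 ⊗ 6)) ⊕ ((9 ⊗ 8) ⊗ (8 ⊗ 4))) gives 9.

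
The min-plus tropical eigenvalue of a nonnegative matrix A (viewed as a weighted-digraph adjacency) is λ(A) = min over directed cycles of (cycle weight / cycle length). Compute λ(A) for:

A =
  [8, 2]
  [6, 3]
λ(A) = 3

Enumerate directed cycles and compute their means (weight / length). Sample:
  cycle 0 → 0: weight = 8, length = 1, mean = 8/1 ≈ 8.000
  cycle 1 → 1: weight = 3, length = 1, mean = 3/1 ≈ 3.000
  cycle 0 → 1 → 0: weight = 8, length = 2, mean = 8/2 ≈ 4.000
  cycle 1 → 0 → 1: weight = 8, length = 2, mean = 8/2 ≈ 4.000
Minimum mean = 3.000, attained e.g. along the cycle 1 → 1 with weight 3 and length 1. So λ(A) = 3/1 = 3.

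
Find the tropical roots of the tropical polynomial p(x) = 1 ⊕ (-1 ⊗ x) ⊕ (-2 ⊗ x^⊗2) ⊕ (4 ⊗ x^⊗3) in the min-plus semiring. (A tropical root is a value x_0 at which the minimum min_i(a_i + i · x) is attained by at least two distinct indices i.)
Roots: {-6, 1, 2}

Each tropical root is a break point of the lower envelope of the lines y = a_i + i · x (there are 4 lines, with slopes 0, 1, ..., 3). Only the lines that attain the minimum somewhere contribute to roots; other lines are dominated. Here the surviving (envelope) indices are i = 3, i = 2, i = 1, i = 0.
Intersections between consecutive envelope lines give the roots: for adjacent envelope indices i < j the intersection is x = (a_i − a_j) / (j − i). Reading off the sorted break points: {-6, 1, 2}.
Verification: at each break x_0, at least two indices attain the minimum of min_i(a_i + i · x_0).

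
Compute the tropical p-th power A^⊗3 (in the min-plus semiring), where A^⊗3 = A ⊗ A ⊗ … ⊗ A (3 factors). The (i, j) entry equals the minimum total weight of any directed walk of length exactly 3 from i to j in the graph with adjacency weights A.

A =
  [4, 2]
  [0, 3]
A^⊗3 =
  [5, 4]
  [2, 5]

Each entry (A^⊗3)_ij equals the minimum over all length-3 walks i = v_0 → v_1 → … → v_3 = j of Σ_t A[v_t][v_{t+1}]. For example, for (i, j) = (0, 1) we minimise over 4 possible intermediate vertex sequences; the minimum is 4, attained along the walk 0 → 1 → 0 → 1.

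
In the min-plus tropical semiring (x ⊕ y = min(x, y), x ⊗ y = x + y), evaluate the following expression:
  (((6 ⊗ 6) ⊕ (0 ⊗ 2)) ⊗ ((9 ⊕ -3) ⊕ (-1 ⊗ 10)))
(((6 ⊗ 6) ⊕ (0 ⊗ 2)) ⊗ ((9 ⊕ -3) ⊕ (-1 ⊗ 10))) = -1

Expand innermost to outermost. Recall ⊕ takes the minimum of its arguments and ⊗ takes their sum. Working out the expression (((6 ⊗ 6) ⊕ (0 ⊗ 2)) ⊗ ((9 ⊕ -3) ⊕ (-1 ⊗ 10))) gives -1.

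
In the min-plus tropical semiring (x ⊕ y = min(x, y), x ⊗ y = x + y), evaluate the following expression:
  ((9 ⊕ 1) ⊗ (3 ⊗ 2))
((9 ⊕ 1) ⊗ (3 ⊗ 2)) = 6

Expand innermost to outermost. Recall ⊕ takes the minimum of its arguments and ⊗ takes their sum. Working out the expression ((9 ⊕ 1) ⊗ (3 ⊗ 2)) gives 6.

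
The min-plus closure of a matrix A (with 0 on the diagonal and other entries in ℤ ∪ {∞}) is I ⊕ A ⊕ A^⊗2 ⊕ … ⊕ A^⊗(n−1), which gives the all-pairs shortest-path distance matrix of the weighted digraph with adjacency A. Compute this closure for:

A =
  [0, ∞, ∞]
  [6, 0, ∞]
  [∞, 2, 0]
Closure =
  [0, ∞, ∞]
  [6, 0, ∞]
  [8, 2, 0]

This is the Floyd-Warshall all-pairs shortest-path computation. For each intermediate vertex k = 0, 1, …, 2, update dist[i][j] ← min(dist[i][j], dist[i][k] + dist[k][j]). The final matrix gives, for each (i, j), the minimum total weight of any directed path from i to j (possibly empty when i = j).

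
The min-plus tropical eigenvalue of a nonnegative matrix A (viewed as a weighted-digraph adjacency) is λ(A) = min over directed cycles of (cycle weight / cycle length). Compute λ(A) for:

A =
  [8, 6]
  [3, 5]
λ(A) = 9/2

Enumerate directed cycles and compute their means (weight / length). Sample:
  cycle 0 → 0: weight = 8, length = 1, mean = 8/1 ≈ 8.000
  cycle 1 → 1: weight = 5, length = 1, mean = 5/1 ≈ 5.000
  cycle 0 → 1 → 0: weight = 9, length = 2, mean = 9/2 ≈ 4.500
  cycle 1 → 0 → 1: weight = 9, length = 2, mean = 9/2 ≈ 4.500
Minimum mean = 4.500, attained e.g. along the cycle 0 → 1 → 0 with weight 9 and length 2. So λ(A) = 9/2 = 9/2.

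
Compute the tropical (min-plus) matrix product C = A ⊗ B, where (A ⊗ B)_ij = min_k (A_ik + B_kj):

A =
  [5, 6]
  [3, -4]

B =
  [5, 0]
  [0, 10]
A ⊗ B =
  [6, 5]
  [-4, 3]

Apply the min-plus product entry-by-entry:
  C[0][0] = min over k of (A[0][0] + B[0][0] = 5 + 5 = 10, A[0][1] + B[1][0] = 6 + 0 = 6) = 6 (attained at k = 1)
  C[0][1] = min over k of (A[0][0] + B[0][1] = 5 + 0 = 5, A[0][1] + B[1][1] = 6 + 10 = 16) = 5 (attained at k = 0)
  C[1][0] = min over k of (A[1][0] + B[0][0] = 3 + 5 = 8, A[1][1] + B[1][0] = -4 + 0 = -4) = -4 (attained at k = 1)
  C[1][1] = min over k of (A[1][0] + B[0][1] = 3 + 0 = 3, A[1][1] + B[1][1] = -4 + 10 = 6) = 3 (attained at k = 0)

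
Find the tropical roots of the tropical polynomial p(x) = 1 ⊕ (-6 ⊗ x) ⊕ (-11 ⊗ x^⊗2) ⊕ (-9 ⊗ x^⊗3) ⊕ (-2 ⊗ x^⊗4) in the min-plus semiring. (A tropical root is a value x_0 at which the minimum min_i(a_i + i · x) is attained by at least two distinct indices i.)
Roots: {-7, -2, 5, 7}

Each tropical root is a break point of the lower envelope of the lines y = a_i + i · x (there are 5 lines, with slopes 0, 1, ..., 4). Only the lines that attain the minimum somewhere contribute to roots; other lines are dominated. Here the surviving (envelope) indices are i = 4, i = 3, i = 2, i = 1, i = 0.
Intersections between consecutive envelope lines give the roots: for adjacent envelope indices i < j the intersection is x = (a_i − a_j) / (j − i). Reading off the sorted break points: {-7, -2, 5, 7}.
Verification: at each break x_0, at least two indices attain the minimum of min_i(a_i + i · x_0).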